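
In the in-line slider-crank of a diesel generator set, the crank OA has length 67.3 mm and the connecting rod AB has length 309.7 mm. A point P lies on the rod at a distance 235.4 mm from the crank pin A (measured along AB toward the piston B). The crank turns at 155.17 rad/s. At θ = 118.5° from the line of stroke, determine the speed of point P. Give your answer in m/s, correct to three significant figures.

ω = 155.2 rad/s.  Crank-pin speed |V_A| = rω = 10.443 m/s, perpendicular to OA.
Rod angle: sinφ = −(r/L) sinθ ⇒ φ = -11.010°; ω_rod = −rω cosθ/√(L²−r²sin²θ) = +16.391 rad/s.
V_P = V_A + ω_rod × AP, with AP = 0.2354 m along the rod.
Components: V_Px = −rω sinθ − a·ω_rod·sinφ = -8.4406 m/s;  V_Py = rω cosθ + a·ω_rod·cosφ = -1.1955 m/s.
|V_P| = √(V_Px² + V_Py²) = 8.5248 m/s.

8.52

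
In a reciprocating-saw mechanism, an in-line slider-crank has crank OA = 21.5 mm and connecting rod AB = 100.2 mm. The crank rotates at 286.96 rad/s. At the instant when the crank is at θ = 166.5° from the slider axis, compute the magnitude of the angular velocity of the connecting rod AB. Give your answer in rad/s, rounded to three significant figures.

59.9

ω = 287 rad/s
The rod makes angle φ with the slider axis where L sinφ = r sinθ; differentiating, L cosφ·φ̇ = r ω cosθ.
L cosφ = √(L² − r² sin²θ) = 0.10007 m.
|ω_rod| = r ω |cosθ| / √(L² − r² sin²θ) = 0.0215·287·0.97237/0.10007 = 59.947 rad/s.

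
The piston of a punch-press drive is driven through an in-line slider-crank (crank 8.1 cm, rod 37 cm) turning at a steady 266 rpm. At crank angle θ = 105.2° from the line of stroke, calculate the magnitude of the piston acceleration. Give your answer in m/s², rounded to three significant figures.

28.6

ω = 2π·266/60 = 27.86 rad/s
x(θ) = r cosθ + √(L² − r² sin²θ); with ω constant, a = ω²·d²x/dθ².
d²x/dθ² = −r cosθ − r²(cos2θ)/√u − r⁴ sin²2θ/(4u^{3/2}),  u = L² − r² sin²θ = 0.13079 m².
Substituting r = 0.081 m, L = 0.37 m, θ = 105.2°: d²x/dθ² = +0.036827 m.
a = ω²·d²x/dθ² = (27.86)²·(+0.036827) = +28.575 m/s²;  |a| = 28.575 m/s².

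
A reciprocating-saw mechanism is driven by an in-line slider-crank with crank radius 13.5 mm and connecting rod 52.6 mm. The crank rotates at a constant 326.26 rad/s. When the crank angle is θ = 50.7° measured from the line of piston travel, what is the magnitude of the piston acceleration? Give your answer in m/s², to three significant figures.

ω = 326.3 rad/s
x(θ) = r cosθ + √(L² − r² sin²θ); with ω constant, a = ω²·d²x/dθ².
d²x/dθ² = −r cosθ − r²(cos2θ)/√u − r⁴ sin²2θ/(4u^{3/2}),  u = L² − r² sin²θ = 0.00265762 m².
Substituting r = 0.0135 m, L = 0.0526 m, θ = 50.7°: d²x/dθ² = -0.0079101 m.
a = ω²·d²x/dθ² = (326.3)²·(-0.0079101) = -842 m/s²;  |a| = 842 m/s².

842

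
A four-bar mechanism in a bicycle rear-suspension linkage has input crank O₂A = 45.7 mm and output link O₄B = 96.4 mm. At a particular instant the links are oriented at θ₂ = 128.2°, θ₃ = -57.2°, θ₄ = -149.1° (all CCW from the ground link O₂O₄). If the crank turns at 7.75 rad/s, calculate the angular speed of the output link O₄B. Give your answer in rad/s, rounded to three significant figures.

0.346

ω₂ = 7.75 rad/s
Differentiating the loop-closure r₂e^{iθ₂}+r₃e^{iθ₃}=r₁+r₄e^{iθ₄} gives r₂ω₂e^{iθ₂}+r₃ω₃e^{iθ₃}=r₄ω₄e^{iθ₄}.
Eliminating the other unknown: ω₄ = r₂ω₂ sin(θ₂−θ₃) / [r₄ sin(θ₄−θ₃)].
Numerator sine = -0.09411; denominator sine = -0.99945.
Result = 0.0457·7.75·(-0.09411) / (0.0964·(-0.99945)) = +0.34595 rad/s; magnitude 0.34595 rad/s.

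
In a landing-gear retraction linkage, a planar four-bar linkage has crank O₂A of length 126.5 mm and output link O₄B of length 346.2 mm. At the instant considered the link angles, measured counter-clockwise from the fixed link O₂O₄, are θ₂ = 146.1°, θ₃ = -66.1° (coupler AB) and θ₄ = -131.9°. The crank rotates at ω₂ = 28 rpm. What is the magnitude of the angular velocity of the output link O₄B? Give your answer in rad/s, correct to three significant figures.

0.626

ω₂ = 2.932 rad/s (from 28 rpm).
Differentiating the loop-closure r₂e^{iθ₂}+r₃e^{iθ₃}=r₁+r₄e^{iθ₄} gives r₂ω₂e^{iθ₂}+r₃ω₃e^{iθ₃}=r₄ω₄e^{iθ₄}.
Eliminating the other unknown: ω₄ = r₂ω₂ sin(θ₂−θ₃) / [r₄ sin(θ₄−θ₃)].
Numerator sine = -0.53288; denominator sine = -0.91212.
Result = 0.1265·2.932·(-0.53288) / (0.3462·(-0.91212)) = +0.62593 rad/s; magnitude 0.62593 rad/s.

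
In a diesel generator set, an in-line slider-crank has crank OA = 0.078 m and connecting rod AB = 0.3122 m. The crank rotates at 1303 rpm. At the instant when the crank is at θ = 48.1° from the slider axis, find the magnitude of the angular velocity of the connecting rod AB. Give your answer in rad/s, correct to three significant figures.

23.2

ω = 136.4 rad/s (converted from 1303 rpm).
The rod makes angle φ with the slider axis where L sinφ = r sinθ; differentiating, L cosφ·φ̇ = r ω cosθ.
L cosφ = √(L² − r² sin²θ) = 0.30675 m.
|ω_rod| = r ω |cosθ| / √(L² − r² sin²θ) = 0.078·136.4·0.66783/0.30675 = 23.171 rad/s.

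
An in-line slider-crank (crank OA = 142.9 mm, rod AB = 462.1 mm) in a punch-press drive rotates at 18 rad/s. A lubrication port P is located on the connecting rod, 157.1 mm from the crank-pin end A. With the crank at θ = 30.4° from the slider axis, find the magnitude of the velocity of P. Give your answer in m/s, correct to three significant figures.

2.04

ω = 18 rad/s.  Crank-pin speed |V_A| = rω = 2.5722 m/s, perpendicular to OA.
Rod angle: sinφ = −(r/L) sinθ ⇒ φ = -9.003°; ω_rod = −rω cosθ/√(L²−r²sin²θ) = -4.8609 rad/s.
V_P = V_A + ω_rod × AP, with AP = 0.1571 m along the rod.
Components: V_Px = −rω sinθ − a·ω_rod·sinφ = -1.4211 m/s;  V_Py = rω cosθ + a·ω_rod·cosφ = +1.4643 m/s.
|V_P| = √(V_Px² + V_Py²) = 2.0405 m/s.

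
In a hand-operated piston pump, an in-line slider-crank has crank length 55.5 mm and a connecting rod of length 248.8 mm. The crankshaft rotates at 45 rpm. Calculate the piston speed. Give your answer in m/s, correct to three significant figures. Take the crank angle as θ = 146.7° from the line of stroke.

ω = 2π·45/60 = 4.712 rad/s
For an in-line slider-crank, x = r cosθ + √(L² − r² sin²θ), so v = −rω sinθ·[1 + r cosθ/√(L² − r² sin²θ)].
With r = 0.0555 m, L = 0.2488 m, θ = 146.7°: √(L² − r² sin²θ) = 0.24693 m.
v = −0.0555·4.712·0.54902·[1 + 0.0555·-0.83581/0.24693] = -0.11662 m/s.
|v| = 0.11662 m/s.

0.117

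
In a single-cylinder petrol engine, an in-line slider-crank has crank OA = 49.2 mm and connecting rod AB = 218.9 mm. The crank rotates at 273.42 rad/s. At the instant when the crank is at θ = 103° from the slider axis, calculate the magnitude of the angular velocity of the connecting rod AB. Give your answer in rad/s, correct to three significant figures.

ω = 273.4 rad/s
The rod makes angle φ with the slider axis where L sinφ = r sinθ; differentiating, L cosφ·φ̇ = r ω cosθ.
L cosφ = √(L² − r² sin²θ) = 0.21359 m.
|ω_rod| = r ω |cosθ| / √(L² − r² sin²θ) = 0.0492·273.4·0.22495/0.21359 = 14.168 rad/s.

14.2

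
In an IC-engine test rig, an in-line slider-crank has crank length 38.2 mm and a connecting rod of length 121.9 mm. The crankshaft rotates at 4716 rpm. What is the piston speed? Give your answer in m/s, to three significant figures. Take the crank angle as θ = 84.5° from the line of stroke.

ω = 2π·4716/60 = 493.9 rad/s
For an in-line slider-crank, x = r cosθ + √(L² − r² sin²θ), so v = −rω sinθ·[1 + r cosθ/√(L² − r² sin²θ)].
With r = 0.0382 m, L = 0.1219 m, θ = 84.5°: √(L² − r² sin²θ) = 0.11582 m.
v = −0.0382·493.9·0.99540·[1 + 0.0382·0.09585/0.11582] = -19.372 m/s.
|v| = 19.372 m/s.

19.4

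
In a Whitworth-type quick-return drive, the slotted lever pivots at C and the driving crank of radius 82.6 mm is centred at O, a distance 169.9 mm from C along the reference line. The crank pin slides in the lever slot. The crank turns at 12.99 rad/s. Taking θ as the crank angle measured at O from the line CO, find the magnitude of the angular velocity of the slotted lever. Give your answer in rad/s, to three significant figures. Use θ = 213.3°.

ω = 12.99 rad/s
Crank pin A relative to C: A = (d + r cosθ, r sinθ); lever angle φ = atan2(r sinθ, d + r cosθ).
Differentiating tanφ: φ̇ = rω(d cosθ + r)/(d² + r² + 2dr cosθ).
d² + r² + 2dr cosθ = |CA|² = 0.0122298 m²;  d cosθ + r = -0.059404 m.
|ω_lever| = |0.0826·12.99·-0.059404| / 0.0122298 = 5.2118 rad/s.

5.21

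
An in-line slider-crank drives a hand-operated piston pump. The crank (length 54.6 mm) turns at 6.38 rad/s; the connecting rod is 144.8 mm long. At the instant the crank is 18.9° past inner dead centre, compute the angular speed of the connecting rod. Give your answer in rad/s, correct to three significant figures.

2.29

ω = 6.38 rad/s
The rod makes angle φ with the slider axis where L sinφ = r sinθ; differentiating, L cosφ·φ̇ = r ω cosθ.
L cosφ = √(L² − r² sin²θ) = 0.14372 m.
|ω_rod| = r ω |cosθ| / √(L² − r² sin²θ) = 0.0546·6.38·0.94609/0.14372 = 2.2932 rad/s.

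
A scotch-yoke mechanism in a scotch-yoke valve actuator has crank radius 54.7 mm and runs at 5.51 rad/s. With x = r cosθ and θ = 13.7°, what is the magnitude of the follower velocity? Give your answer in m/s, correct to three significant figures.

ω = 5.51 rad/s
x = r cosθ ⇒ ẋ = −rω sinθ.
|v| = rω|sinθ| = 0.0547·5.51·|sin 13.7°| = 0.071382 m/s.

0.0714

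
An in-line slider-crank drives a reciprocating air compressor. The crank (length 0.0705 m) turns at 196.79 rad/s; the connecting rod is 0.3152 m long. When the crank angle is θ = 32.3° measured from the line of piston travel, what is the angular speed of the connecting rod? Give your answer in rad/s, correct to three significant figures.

37.5

ω = 196.8 rad/s
The rod makes angle φ with the slider axis where L sinφ = r sinθ; differentiating, L cosφ·φ̇ = r ω cosθ.
L cosφ = √(L² − r² sin²θ) = 0.31294 m.
|ω_rod| = r ω |cosθ| / √(L² − r² sin²θ) = 0.0705·196.8·0.84526/0.31294 = 37.473 rad/s.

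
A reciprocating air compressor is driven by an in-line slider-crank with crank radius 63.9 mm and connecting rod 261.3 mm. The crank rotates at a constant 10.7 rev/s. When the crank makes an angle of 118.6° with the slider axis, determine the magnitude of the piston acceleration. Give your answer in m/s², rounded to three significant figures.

ω = 2π·10.7 = 67.23 rad/s
x(θ) = r cosθ + √(L² − r² sin²θ); with ω constant, a = ω²·d²x/dθ².
d²x/dθ² = −r cosθ − r²(cos2θ)/√u − r⁴ sin²2θ/(4u^{3/2}),  u = L² − r² sin²θ = 0.0651301 m².
Substituting r = 0.0639 m, L = 0.2613 m, θ = 118.6°: d²x/dθ² = +0.039078 m.
a = ω²·d²x/dθ² = (67.23)²·(+0.039078) = +176.63 m/s²;  |a| = 176.63 m/s².

177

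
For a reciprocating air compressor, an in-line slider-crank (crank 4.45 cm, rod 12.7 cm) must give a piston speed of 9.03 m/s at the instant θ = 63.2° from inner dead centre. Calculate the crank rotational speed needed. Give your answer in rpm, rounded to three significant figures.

For an in-line slider-crank, |v_piston| = rω|sinθ|·[1 + r cosθ/√(L² − r² sin²θ)].
With r = 0.0445 m, L = 0.127 m, θ = 63.2°: the bracketed kinematic factor |dx/dθ| = 0.046327 m.
ω = v/|dx/dθ| = 9.03/0.046327 = 194.92 rad/s.
N = 60ω/(2π) = 1861.4 rpm.

1860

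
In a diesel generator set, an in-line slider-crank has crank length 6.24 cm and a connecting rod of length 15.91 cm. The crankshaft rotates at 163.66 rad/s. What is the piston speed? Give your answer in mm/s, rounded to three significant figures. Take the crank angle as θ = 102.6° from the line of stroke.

9040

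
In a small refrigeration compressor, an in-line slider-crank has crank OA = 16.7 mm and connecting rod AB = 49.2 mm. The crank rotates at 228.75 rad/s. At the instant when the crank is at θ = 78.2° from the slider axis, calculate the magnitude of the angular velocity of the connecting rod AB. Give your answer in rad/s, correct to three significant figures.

16.8

ω = 228.8 rad/s
The rod makes angle φ with the slider axis where L sinφ = r sinθ; differentiating, L cosφ·φ̇ = r ω cosθ.
L cosφ = √(L² − r² sin²θ) = 0.046405 m.
|ω_rod| = r ω |cosθ| / √(L² − r² sin²θ) = 0.0167·228.8·0.20450/0.046405 = 16.834 rad/s.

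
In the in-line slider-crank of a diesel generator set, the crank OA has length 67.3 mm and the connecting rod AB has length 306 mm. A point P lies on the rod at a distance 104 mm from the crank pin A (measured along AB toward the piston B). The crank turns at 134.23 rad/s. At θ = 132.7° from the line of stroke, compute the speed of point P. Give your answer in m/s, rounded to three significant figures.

ω = 134.2 rad/s.  Crank-pin speed |V_A| = rω = 9.0337 m/s, perpendicular to OA.
Rod angle: sinφ = −(r/L) sinθ ⇒ φ = -9.302°; ω_rod = −rω cosθ/√(L²−r²sin²θ) = +20.287 rad/s.
V_P = V_A + ω_rod × AP, with AP = 0.104 m along the rod.
Components: V_Px = −rω sinθ − a·ω_rod·sinφ = -6.298 m/s;  V_Py = rω cosθ + a·ω_rod·cosφ = -4.0441 m/s.
|V_P| = √(V_Px² + V_Py²) = 7.4846 m/s.

7.48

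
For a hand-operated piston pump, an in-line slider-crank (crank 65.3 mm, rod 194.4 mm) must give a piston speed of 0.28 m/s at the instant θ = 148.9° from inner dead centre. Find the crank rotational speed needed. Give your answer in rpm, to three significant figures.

112

For an in-line slider-crank, |v_piston| = rω|sinθ|·[1 + r cosθ/√(L² − r² sin²θ)].
With r = 0.0653 m, L = 0.1944 m, θ = 148.9°: the bracketed kinematic factor |dx/dθ| = 0.023879 m.
ω = v/|dx/dθ| = 0.28/0.023879 = 11.726 rad/s.
N = 60ω/(2π) = 111.97 rpm.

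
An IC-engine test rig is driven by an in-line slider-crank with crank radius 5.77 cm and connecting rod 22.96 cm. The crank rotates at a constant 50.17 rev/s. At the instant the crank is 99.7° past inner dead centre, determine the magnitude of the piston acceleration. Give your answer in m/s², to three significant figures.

2370

ω = 2π·50.2 = 315.2 rad/s
x(θ) = r cosθ + √(L² − r² sin²θ); with ω constant, a = ω²·d²x/dθ².
d²x/dθ² = −r cosθ − r²(cos2θ)/√u − r⁴ sin²2θ/(4u^{3/2}),  u = L² − r² sin²θ = 0.0494814 m².
Substituting r = 0.0577 m, L = 0.2296 m, θ = 99.7°: d²x/dθ² = +0.023811 m.
a = ω²·d²x/dθ² = (315.2)²·(+0.023811) = +2366.1 m/s²;  |a| = 2366.1 m/s².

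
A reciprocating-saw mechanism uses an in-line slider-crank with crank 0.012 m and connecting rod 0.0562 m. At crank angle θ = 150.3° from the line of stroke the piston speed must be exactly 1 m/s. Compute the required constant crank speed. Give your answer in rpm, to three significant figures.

1970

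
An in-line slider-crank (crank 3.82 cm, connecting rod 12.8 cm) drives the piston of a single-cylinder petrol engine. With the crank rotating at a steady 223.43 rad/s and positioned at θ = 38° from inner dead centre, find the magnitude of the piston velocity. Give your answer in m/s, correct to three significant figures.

6.51

ω = 223.4 rad/s
For an in-line slider-crank, x = r cosθ + √(L² − r² sin²θ), so v = −rω sinθ·[1 + r cosθ/√(L² − r² sin²θ)].
With r = 0.0382 m, L = 0.128 m, θ = 38°: √(L² − r² sin²θ) = 0.12582 m.
v = −0.0382·223.4·0.61566·[1 + 0.0382·0.78801/0.12582] = -6.5118 m/s.
|v| = 6.5118 m/s.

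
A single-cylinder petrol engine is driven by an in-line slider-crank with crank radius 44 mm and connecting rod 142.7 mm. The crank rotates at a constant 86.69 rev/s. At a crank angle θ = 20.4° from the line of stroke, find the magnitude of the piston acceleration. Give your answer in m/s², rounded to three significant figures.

15300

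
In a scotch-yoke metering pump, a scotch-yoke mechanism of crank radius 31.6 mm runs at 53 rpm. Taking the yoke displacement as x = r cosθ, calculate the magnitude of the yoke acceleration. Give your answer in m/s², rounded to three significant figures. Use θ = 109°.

0.317

ω = 5.55 rad/s (from 53 rpm).
x = r cosθ ⇒ ẍ = −rω² cosθ (ω constant).
|a| = rω²|cosθ| = 0.0316·(5.55)²·|cos 109°| = 0.31691 m/s².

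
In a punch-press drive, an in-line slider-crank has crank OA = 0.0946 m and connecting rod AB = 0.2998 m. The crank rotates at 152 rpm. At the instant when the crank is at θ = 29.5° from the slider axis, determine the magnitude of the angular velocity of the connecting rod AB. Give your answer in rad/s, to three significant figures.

ω = 15.92 rad/s (converted from 152 rpm).
The rod makes angle φ with the slider axis where L sinφ = r sinθ; differentiating, L cosφ·φ̇ = r ω cosθ.
L cosφ = √(L² − r² sin²θ) = 0.29616 m.
|ω_rod| = r ω |cosθ| / √(L² − r² sin²θ) = 0.0946·15.92·0.87036/0.29616 = 4.4252 rad/s.

4.43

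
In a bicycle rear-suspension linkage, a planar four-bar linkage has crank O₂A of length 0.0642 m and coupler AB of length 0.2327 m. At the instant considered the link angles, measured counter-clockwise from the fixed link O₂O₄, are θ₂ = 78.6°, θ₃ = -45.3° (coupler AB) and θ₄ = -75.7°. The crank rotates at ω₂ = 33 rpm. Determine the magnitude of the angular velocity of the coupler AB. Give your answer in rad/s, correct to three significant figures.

0.817

ω₂ = 3.456 rad/s (from 33 rpm).
Differentiating the loop-closure r₂e^{iθ₂}+r₃e^{iθ₃}=r₁+r₄e^{iθ₄} gives r₂ω₂e^{iθ₂}+r₃ω₃e^{iθ₃}=r₄ω₄e^{iθ₄}.
Eliminating the other unknown: ω₃ = r₂ω₂ sin(θ₄−θ₂) / [r₃ sin(θ₃−θ₄)].
Numerator sine = -0.43366; denominator sine = +0.50603.
Result = 0.0642·3.456·(-0.43366) / (0.2327·(+0.50603)) = -0.81705 rad/s; magnitude 0.81705 rad/s.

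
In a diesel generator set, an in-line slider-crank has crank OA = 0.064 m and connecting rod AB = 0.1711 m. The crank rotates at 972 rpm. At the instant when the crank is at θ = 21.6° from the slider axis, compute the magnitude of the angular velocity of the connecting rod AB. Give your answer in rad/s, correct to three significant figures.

35.7

ω = 101.8 rad/s (converted from 972 rpm).
The rod makes angle φ with the slider axis where L sinφ = r sinθ; differentiating, L cosφ·φ̇ = r ω cosθ.
L cosφ = √(L² − r² sin²θ) = 0.16947 m.
|ω_rod| = r ω |cosθ| / √(L² − r² sin²θ) = 0.064·101.8·0.92978/0.16947 = 35.74 rad/s.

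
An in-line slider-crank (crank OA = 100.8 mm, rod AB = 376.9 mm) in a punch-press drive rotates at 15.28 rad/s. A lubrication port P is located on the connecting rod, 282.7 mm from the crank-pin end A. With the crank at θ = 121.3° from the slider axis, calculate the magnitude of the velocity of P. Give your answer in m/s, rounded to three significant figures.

1.19

ω = 15.28 rad/s.  Crank-pin speed |V_A| = rω = 1.5402 m/s, perpendicular to OA.
Rod angle: sinφ = −(r/L) sinθ ⇒ φ = -13.210°; ω_rod = −rω cosθ/√(L²−r²sin²θ) = +2.1808 rad/s.
V_P = V_A + ω_rod × AP, with AP = 0.2827 m along the rod.
Components: V_Px = −rω sinθ − a·ω_rod·sinφ = -1.1752 m/s;  V_Py = rω cosθ + a·ω_rod·cosφ = -0.19999 m/s.
|V_P| = √(V_Px² + V_Py²) = 1.1921 m/s.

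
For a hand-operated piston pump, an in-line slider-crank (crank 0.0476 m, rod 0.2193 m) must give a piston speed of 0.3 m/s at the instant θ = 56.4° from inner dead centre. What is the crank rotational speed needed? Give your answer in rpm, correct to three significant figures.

64.4

For an in-line slider-crank, |v_piston| = rω|sinθ|·[1 + r cosθ/√(L² − r² sin²θ)].
With r = 0.0476 m, L = 0.2193 m, θ = 56.4°: the bracketed kinematic factor |dx/dθ| = 0.044489 m.
ω = v/|dx/dθ| = 0.3/0.044489 = 6.7432 rad/s.
N = 60ω/(2π) = 64.393 rpm.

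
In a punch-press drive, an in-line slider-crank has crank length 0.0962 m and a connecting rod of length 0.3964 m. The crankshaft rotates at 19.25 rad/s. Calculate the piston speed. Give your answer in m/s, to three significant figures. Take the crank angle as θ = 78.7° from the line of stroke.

1.90

ω = 19.25 rad/s
For an in-line slider-crank, x = r cosθ + √(L² − r² sin²θ), so v = −rω sinθ·[1 + r cosθ/√(L² − r² sin²θ)].
With r = 0.0962 m, L = 0.3964 m, θ = 78.7°: √(L² − r² sin²θ) = 0.38501 m.
v = −0.0962·19.25·0.98061·[1 + 0.0962·0.19595/0.38501] = -1.9049 m/s.
|v| = 1.9049 m/s.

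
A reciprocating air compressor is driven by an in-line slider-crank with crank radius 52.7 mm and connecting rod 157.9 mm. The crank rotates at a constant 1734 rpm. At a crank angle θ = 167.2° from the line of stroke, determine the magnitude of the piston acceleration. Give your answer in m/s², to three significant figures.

ω = 2π·1734/60 = 181.6 rad/s
x(θ) = r cosθ + √(L² − r² sin²θ); with ω constant, a = ω²·d²x/dθ².
d²x/dθ² = −r cosθ − r²(cos2θ)/√u − r⁴ sin²2θ/(4u^{3/2}),  u = L² − r² sin²θ = 0.0247961 m².
Substituting r = 0.0527 m, L = 0.1579 m, θ = 167.2°: d²x/dθ² = +0.035392 m.
a = ω²·d²x/dθ² = (181.6)²·(+0.035392) = +1167 m/s²;  |a| = 1167 m/s².

1170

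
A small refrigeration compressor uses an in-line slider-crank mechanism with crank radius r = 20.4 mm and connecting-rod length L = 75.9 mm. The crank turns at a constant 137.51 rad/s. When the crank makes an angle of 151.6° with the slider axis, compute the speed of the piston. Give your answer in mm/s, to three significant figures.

1020

ω = 137.5 rad/s
For an in-line slider-crank, x = r cosθ + √(L² − r² sin²θ), so v = −rω sinθ·[1 + r cosθ/√(L² − r² sin²θ)].
With r = 0.0204 m, L = 0.0759 m, θ = 151.6°: √(L² − r² sin²θ) = 0.075277 m.
v = −0.0204·137.5·0.47562·[1 + 0.0204·-0.87965/0.075277] = -1.0162 m/s.
|v| = 1.0162 m/s = 1016.2 mm/s.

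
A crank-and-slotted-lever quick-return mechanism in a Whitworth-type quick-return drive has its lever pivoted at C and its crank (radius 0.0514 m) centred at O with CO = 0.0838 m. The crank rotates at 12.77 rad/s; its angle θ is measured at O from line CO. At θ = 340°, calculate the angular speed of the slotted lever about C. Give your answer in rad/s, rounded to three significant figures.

4.81

ω = 12.77 rad/s
Crank pin A relative to C: A = (d + r cosθ, r sinθ); lever angle φ = atan2(r sinθ, d + r cosθ).
Differentiating tanφ: φ̇ = rω(d cosθ + r)/(d² + r² + 2dr cosθ).
d² + r² + 2dr cosθ = |CA|² = 0.0177595 m²;  d cosθ + r = +0.13015 m.
|ω_lever| = |0.0514·12.77·+0.13015| / 0.0177595 = 4.8101 rad/s.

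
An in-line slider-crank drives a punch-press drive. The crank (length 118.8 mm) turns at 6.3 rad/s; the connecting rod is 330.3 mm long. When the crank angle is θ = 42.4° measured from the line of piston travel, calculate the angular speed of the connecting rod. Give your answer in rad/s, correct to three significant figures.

ω = 6.3 rad/s
The rod makes angle φ with the slider axis where L sinφ = r sinθ; differentiating, L cosφ·φ̇ = r ω cosθ.
L cosφ = √(L² − r² sin²θ) = 0.32044 m.
|ω_rod| = r ω |cosθ| / √(L² − r² sin²θ) = 0.1188·6.3·0.73846/0.32044 = 1.7248 rad/s.

1.72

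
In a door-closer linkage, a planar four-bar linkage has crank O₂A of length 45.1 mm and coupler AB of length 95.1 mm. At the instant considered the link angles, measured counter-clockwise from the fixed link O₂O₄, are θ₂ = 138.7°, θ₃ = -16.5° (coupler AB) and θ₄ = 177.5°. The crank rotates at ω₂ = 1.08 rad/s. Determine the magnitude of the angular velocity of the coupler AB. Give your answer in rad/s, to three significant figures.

ω₂ = 1.08 rad/s
Differentiating the loop-closure r₂e^{iθ₂}+r₃e^{iθ₃}=r₁+r₄e^{iθ₄} gives r₂ω₂e^{iθ₂}+r₃ω₃e^{iθ₃}=r₄ω₄e^{iθ₄}.
Eliminating the other unknown: ω₃ = r₂ω₂ sin(θ₄−θ₂) / [r₃ sin(θ₃−θ₄)].
Numerator sine = +0.62660; denominator sine = +0.24192.
Result = 0.0451·1.08·(+0.62660) / (0.0951·(+0.24192)) = +1.3266 rad/s; magnitude 1.3266 rad/s.

1.33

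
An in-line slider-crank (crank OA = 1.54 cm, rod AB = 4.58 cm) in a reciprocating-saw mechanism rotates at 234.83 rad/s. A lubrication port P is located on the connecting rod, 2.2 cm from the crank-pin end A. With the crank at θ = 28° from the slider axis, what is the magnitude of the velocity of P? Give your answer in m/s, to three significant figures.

2.56

ω = 234.8 rad/s.  Crank-pin speed |V_A| = rω = 3.6164 m/s, perpendicular to OA.
Rod angle: sinφ = −(r/L) sinθ ⇒ φ = -9.083°; ω_rod = −rω cosθ/√(L²−r²sin²θ) = -70.603 rad/s.
V_P = V_A + ω_rod × AP, with AP = 0.022 m along the rod.
Components: V_Px = −rω sinθ − a·ω_rod·sinφ = -1.943 m/s;  V_Py = rω cosθ + a·ω_rod·cosφ = +1.6593 m/s.
|V_P| = √(V_Px² + V_Py²) = 2.5551 m/s.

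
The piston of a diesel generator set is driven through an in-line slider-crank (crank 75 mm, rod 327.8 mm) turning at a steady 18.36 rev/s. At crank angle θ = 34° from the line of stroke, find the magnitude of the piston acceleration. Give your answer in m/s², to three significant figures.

ω = 2π·18.4 = 115.4 rad/s
x(θ) = r cosθ + √(L² − r² sin²θ); with ω constant, a = ω²·d²x/dθ².
d²x/dθ² = −r cosθ − r²(cos2θ)/√u − r⁴ sin²2θ/(4u^{3/2}),  u = L² − r² sin²θ = 0.105694 m².
Substituting r = 0.075 m, L = 0.3278 m, θ = 34°: d²x/dθ² = -0.068857 m.
a = ω²·d²x/dθ² = (115.4)²·(-0.068857) = -916.34 m/s²;  |a| = 916.34 m/s².

916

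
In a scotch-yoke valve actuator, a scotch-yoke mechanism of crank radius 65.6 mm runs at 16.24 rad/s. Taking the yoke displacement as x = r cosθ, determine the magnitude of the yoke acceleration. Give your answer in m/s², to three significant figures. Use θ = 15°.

ω = 16.24 rad/s
x = r cosθ ⇒ ẍ = −rω² cosθ (ω constant).
|a| = rω²|cosθ| = 0.0656·(16.24)²·|cos 15°| = 16.712 m/s².

16.7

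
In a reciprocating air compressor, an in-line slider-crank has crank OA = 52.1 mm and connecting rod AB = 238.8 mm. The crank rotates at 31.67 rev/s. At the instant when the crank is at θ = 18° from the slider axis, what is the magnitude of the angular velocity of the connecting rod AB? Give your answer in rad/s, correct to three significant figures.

ω = 199 rad/s (converted from 31.67 rev/s).
The rod makes angle φ with the slider axis where L sinφ = r sinθ; differentiating, L cosφ·φ̇ = r ω cosθ.
L cosφ = √(L² − r² sin²θ) = 0.23826 m.
|ω_rod| = r ω |cosθ| / √(L² − r² sin²θ) = 0.0521·199·0.95106/0.23826 = 41.383 rad/s.

41.4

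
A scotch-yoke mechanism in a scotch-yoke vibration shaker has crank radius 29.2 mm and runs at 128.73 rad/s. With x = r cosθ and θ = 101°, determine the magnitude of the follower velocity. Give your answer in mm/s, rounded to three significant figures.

3690

ω = 128.7 rad/s
x = r cosθ ⇒ ẋ = −rω sinθ.
|v| = rω|sinθ| = 0.0292·128.7·|sin 101°| = 3.6899 m/s = 3689.9 mm/s.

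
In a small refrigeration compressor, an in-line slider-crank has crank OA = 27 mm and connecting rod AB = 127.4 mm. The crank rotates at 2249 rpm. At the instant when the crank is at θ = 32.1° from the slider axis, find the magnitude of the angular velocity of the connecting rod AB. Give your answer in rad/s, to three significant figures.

ω = 235.5 rad/s (converted from 2249 rpm).
The rod makes angle φ with the slider axis where L sinφ = r sinθ; differentiating, L cosφ·φ̇ = r ω cosθ.
L cosφ = √(L² − r² sin²θ) = 0.12659 m.
|ω_rod| = r ω |cosθ| / √(L² − r² sin²θ) = 0.027·235.5·0.84712/0.12659 = 42.553 rad/s.

42.6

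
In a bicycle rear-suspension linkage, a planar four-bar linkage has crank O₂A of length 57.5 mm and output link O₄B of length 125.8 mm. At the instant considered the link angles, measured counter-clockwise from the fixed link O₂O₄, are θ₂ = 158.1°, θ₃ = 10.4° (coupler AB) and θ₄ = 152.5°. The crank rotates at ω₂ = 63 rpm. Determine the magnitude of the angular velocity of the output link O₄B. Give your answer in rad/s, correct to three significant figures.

2.62

ω₂ = 6.597 rad/s (from 63 rpm).
Differentiating the loop-closure r₂e^{iθ₂}+r₃e^{iθ₃}=r₁+r₄e^{iθ₄} gives r₂ω₂e^{iθ₂}+r₃ω₃e^{iθ₃}=r₄ω₄e^{iθ₄}.
Eliminating the other unknown: ω₄ = r₂ω₂ sin(θ₂−θ₃) / [r₄ sin(θ₄−θ₃)].
Numerator sine = +0.53435; denominator sine = +0.61429.
Result = 0.0575·6.597·(+0.53435) / (0.1258·(+0.61429)) = +2.6231 rad/s; magnitude 2.6231 rad/s.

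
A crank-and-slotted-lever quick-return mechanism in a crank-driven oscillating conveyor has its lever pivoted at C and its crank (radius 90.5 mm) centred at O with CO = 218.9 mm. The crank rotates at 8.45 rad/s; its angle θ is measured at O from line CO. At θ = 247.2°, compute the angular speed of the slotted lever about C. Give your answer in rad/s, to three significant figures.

0.106

ω = 8.45 rad/s
Crank pin A relative to C: A = (d + r cosθ, r sinθ); lever angle φ = atan2(r sinθ, d + r cosθ).
Differentiating tanφ: φ̇ = rω(d cosθ + r)/(d² + r² + 2dr cosθ).
d² + r² + 2dr cosθ = |CA|² = 0.0407537 m²;  d cosθ + r = +0.0056728 m.
|ω_lever| = |0.0905·8.45·+0.0056728| / 0.0407537 = 0.10645 rad/s.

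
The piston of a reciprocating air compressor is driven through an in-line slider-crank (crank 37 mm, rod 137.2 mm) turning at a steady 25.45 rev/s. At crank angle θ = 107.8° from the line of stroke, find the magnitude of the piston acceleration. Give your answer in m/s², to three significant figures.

502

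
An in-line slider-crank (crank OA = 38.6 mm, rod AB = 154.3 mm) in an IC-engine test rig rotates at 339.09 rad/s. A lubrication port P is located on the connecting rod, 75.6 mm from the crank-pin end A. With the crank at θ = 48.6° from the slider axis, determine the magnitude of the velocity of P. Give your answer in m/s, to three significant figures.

ω = 339.1 rad/s.  Crank-pin speed |V_A| = rω = 13.089 m/s, perpendicular to OA.
Rod angle: sinφ = −(r/L) sinθ ⇒ φ = -10.816°; ω_rod = −rω cosθ/√(L²−r²sin²θ) = -57.112 rad/s.
V_P = V_A + ω_rod × AP, with AP = 0.0756 m along the rod.
Components: V_Px = −rω sinθ − a·ω_rod·sinφ = -10.628 m/s;  V_Py = rω cosθ + a·ω_rod·cosφ = +4.4149 m/s.
|V_P| = √(V_Px² + V_Py²) = 11.509 m/s.

11.5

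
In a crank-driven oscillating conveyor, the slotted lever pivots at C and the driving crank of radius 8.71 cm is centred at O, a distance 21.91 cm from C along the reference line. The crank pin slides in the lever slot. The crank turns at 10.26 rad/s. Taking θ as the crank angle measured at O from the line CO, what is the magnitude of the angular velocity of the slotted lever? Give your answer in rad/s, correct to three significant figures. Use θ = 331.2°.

ω = 10.26 rad/s
Crank pin A relative to C: A = (d + r cosθ, r sinθ); lever angle φ = atan2(r sinθ, d + r cosθ).
Differentiating tanφ: φ̇ = rω(d cosθ + r)/(d² + r² + 2dr cosθ).
d² + r² + 2dr cosθ = |CA|² = 0.0890374 m²;  d cosθ + r = +0.2791 m.
|ω_lever| = |0.0871·10.26·+0.2791| / 0.0890374 = 2.8012 rad/s.

2.80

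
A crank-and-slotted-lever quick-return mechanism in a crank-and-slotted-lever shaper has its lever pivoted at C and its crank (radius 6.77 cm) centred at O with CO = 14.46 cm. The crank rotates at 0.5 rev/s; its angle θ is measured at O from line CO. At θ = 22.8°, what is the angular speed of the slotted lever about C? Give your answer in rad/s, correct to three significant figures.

ω = 3.142 rad/s (from 0.5 rev/s).
Crank pin A relative to C: A = (d + r cosθ, r sinθ); lever angle φ = atan2(r sinθ, d + r cosθ).
Differentiating tanφ: φ̇ = rω(d cosθ + r)/(d² + r² + 2dr cosθ).
d² + r² + 2dr cosθ = |CA|² = 0.0435415 m²;  d cosθ + r = +0.201 m.
|ω_lever| = |0.0677·3.142·+0.201| / 0.0435415 = 0.98183 rad/s.

0.982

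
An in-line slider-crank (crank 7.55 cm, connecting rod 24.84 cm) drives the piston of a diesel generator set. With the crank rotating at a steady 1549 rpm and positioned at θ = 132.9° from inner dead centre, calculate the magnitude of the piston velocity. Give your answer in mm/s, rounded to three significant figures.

ω = 2π·1549/60 = 162.2 rad/s
For an in-line slider-crank, x = r cosθ + √(L² − r² sin²θ), so v = −rω sinθ·[1 + r cosθ/√(L² − r² sin²θ)].
With r = 0.0755 m, L = 0.2484 m, θ = 132.9°: √(L² − r² sin²θ) = 0.24216 m.
v = −0.0755·162.2·0.73254·[1 + 0.0755·-0.68072/0.24216] = -7.0674 m/s.
|v| = 7.0674 m/s = 7067.4 mm/s.

7070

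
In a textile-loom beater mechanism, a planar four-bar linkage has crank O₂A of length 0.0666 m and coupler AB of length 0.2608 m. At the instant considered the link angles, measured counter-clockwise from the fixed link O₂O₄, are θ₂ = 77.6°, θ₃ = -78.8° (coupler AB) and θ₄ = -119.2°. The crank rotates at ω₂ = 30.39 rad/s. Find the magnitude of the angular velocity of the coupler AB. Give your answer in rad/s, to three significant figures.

ω₂ = 30.39 rad/s
Differentiating the loop-closure r₂e^{iθ₂}+r₃e^{iθ₃}=r₁+r₄e^{iθ₄} gives r₂ω₂e^{iθ₂}+r₃ω₃e^{iθ₃}=r₄ω₄e^{iθ₄}.
Eliminating the other unknown: ω₃ = r₂ω₂ sin(θ₄−θ₂) / [r₃ sin(θ₃−θ₄)].
Numerator sine = +0.28903; denominator sine = +0.64812.
Result = 0.0666·30.39·(+0.28903) / (0.2608·(+0.64812)) = +3.4609 rad/s; magnitude 3.4609 rad/s.

3.46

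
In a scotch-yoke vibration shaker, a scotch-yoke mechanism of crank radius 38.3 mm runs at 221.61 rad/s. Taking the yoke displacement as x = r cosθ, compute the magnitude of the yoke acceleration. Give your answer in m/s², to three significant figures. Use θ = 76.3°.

ω = 221.6 rad/s
x = r cosθ ⇒ ẍ = −rω² cosθ (ω constant).
|a| = rω²|cosθ| = 0.0383·(221.6)²·|cos 76.3°| = 445.48 m/s².

445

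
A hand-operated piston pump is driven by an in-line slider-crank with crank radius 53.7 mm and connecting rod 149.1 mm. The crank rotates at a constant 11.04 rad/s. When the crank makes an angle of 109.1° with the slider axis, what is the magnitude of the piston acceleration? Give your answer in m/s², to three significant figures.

4.08

ω = 11.04 rad/s
x(θ) = r cosθ + √(L² − r² sin²θ); with ω constant, a = ω²·d²x/dθ².
d²x/dθ² = −r cosθ − r²(cos2θ)/√u − r⁴ sin²2θ/(4u^{3/2}),  u = L² − r² sin²θ = 0.0196559 m².
Substituting r = 0.0537 m, L = 0.1491 m, θ = 109.1°: d²x/dθ² = +0.033447 m.
a = ω²·d²x/dθ² = (11.04)²·(+0.033447) = +4.0766 m/s²;  |a| = 4.0766 m/s².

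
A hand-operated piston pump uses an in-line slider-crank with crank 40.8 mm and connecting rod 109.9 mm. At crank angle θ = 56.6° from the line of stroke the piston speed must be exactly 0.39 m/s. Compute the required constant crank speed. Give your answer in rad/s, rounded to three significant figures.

For an in-line slider-crank, |v_piston| = rω|sinθ|·[1 + r cosθ/√(L² − r² sin²θ)].
With r = 0.0408 m, L = 0.1099 m, θ = 56.6°: the bracketed kinematic factor |dx/dθ| = 0.041383 m.
ω = v/|dx/dθ| = 0.39/0.041383 = 9.4241 rad/s.

9.42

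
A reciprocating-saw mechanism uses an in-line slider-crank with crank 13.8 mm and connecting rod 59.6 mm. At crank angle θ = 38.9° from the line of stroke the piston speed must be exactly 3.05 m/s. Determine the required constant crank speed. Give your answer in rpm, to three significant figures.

2840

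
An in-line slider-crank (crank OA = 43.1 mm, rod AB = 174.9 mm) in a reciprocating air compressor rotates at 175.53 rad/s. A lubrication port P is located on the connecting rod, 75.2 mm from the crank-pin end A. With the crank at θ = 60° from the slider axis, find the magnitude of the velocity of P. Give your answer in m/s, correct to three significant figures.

7.24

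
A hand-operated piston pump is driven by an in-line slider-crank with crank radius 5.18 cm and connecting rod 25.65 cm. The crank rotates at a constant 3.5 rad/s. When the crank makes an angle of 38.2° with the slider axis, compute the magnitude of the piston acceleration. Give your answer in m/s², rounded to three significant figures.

ω = 3.5 rad/s
x(θ) = r cosθ + √(L² − r² sin²θ); with ω constant, a = ω²·d²x/dθ².
d²x/dθ² = −r cosθ − r²(cos2θ)/√u − r⁴ sin²2θ/(4u^{3/2}),  u = L² − r² sin²θ = 0.0647661 m².
Substituting r = 0.0518 m, L = 0.2565 m, θ = 38.2°: d²x/dθ² = -0.04329 m.
a = ω²·d²x/dθ² = (3.5)²·(-0.04329) = -0.5303 m/s²;  |a| = 0.5303 m/s².

0.530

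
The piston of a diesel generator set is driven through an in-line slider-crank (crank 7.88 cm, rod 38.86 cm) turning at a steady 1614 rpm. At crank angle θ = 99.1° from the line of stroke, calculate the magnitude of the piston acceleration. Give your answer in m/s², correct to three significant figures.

798

ω = 2π·1614/60 = 169 rad/s
x(θ) = r cosθ + √(L² − r² sin²θ); with ω constant, a = ω²·d²x/dθ².
d²x/dθ² = −r cosθ − r²(cos2θ)/√u − r⁴ sin²2θ/(4u^{3/2}),  u = L² − r² sin²θ = 0.144956 m².
Substituting r = 0.0788 m, L = 0.3886 m, θ = 99.1°: d²x/dθ² = +0.027939 m.
a = ω²·d²x/dθ² = (169)²·(+0.027939) = +798.14 m/s²;  |a| = 798.14 m/s².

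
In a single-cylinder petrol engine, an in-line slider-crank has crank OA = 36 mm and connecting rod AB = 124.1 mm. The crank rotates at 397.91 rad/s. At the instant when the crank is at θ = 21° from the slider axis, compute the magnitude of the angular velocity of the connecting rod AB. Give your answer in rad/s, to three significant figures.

ω = 397.9 rad/s
The rod makes angle φ with the slider axis where L sinφ = r sinθ; differentiating, L cosφ·φ̇ = r ω cosθ.
L cosφ = √(L² − r² sin²θ) = 0.12343 m.
|ω_rod| = r ω |cosθ| / √(L² − r² sin²θ) = 0.036·397.9·0.93358/0.12343 = 108.35 rad/s.

108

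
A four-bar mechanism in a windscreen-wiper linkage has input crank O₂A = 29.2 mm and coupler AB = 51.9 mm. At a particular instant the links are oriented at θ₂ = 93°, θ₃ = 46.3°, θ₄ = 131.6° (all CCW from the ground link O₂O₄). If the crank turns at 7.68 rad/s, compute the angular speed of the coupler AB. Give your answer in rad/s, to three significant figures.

ω₂ = 7.68 rad/s
Differentiating the loop-closure r₂e^{iθ₂}+r₃e^{iθ₃}=r₁+r₄e^{iθ₄} gives r₂ω₂e^{iθ₂}+r₃ω₃e^{iθ₃}=r₄ω₄e^{iθ₄}.
Eliminating the other unknown: ω₃ = r₂ω₂ sin(θ₄−θ₂) / [r₃ sin(θ₃−θ₄)].
Numerator sine = +0.62388; denominator sine = -0.99664.
Result = 0.0292·7.68·(+0.62388) / (0.0519·(-0.99664)) = -2.7048 rad/s; magnitude 2.7048 rad/s.

2.70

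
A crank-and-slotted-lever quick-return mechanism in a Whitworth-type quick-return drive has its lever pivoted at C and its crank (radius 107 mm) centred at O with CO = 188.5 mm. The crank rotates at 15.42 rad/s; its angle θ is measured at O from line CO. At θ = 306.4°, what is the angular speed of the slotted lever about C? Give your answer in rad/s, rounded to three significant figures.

ω = 15.42 rad/s
Crank pin A relative to C: A = (d + r cosθ, r sinθ); lever angle φ = atan2(r sinθ, d + r cosθ).
Differentiating tanφ: φ̇ = rω(d cosθ + r)/(d² + r² + 2dr cosθ).
d² + r² + 2dr cosθ = |CA|² = 0.0709192 m²;  d cosθ + r = +0.21886 m.
|ω_lever| = |0.107·15.42·+0.21886| / 0.0709192 = 5.0918 rad/s.

5.09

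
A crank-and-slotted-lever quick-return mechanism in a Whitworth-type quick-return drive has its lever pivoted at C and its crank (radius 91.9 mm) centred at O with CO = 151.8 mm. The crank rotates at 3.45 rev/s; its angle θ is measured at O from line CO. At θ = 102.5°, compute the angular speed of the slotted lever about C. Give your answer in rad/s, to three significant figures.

4.62

ω = 21.68 rad/s (from 3.45 rev/s).
Crank pin A relative to C: A = (d + r cosθ, r sinθ); lever angle φ = atan2(r sinθ, d + r cosθ).
Differentiating tanφ: φ̇ = rω(d cosθ + r)/(d² + r² + 2dr cosθ).
d² + r² + 2dr cosθ = |CA|² = 0.02545 m²;  d cosθ + r = +0.059044 m.
|ω_lever| = |0.0919·21.68·+0.059044| / 0.02545 = 4.6217 rad/s.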